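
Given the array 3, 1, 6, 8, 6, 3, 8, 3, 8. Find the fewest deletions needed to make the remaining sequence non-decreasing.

Fewest deletions = n − (longest non-decreasing subsequence).
i:     1 2 3 4 5 6 7 8 9
a[i]:  3 1 6 8 6 3 8 3 8
dp:    1 1 2 3 3 2 4 3 5
max dp = 5, so deletions = 9 − 5 = 4.

4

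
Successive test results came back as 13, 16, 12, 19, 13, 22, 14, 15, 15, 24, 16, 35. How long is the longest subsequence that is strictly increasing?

6

Track the smallest tail for each achievable length (strict):
13 → extends → [13]
16 → extends → [13, 16]
12 → replaces 13 → [12, 16]
19 → extends → [12, 16, 19]
13 → replaces 16 → [12, 13, 19]
22 → extends → [12, 13, 19, 22]
14 → replaces 19 → [12, 13, 14, 22]
15 → replaces 22 → [12, 13, 14, 15]
15 → already a tail → [12, 13, 14, 15]
24 → extends → [12, 13, 14, 15, 24]
16 → replaces 24 → [12, 13, 14, 15, 16]
35 → extends → [12, 13, 14, 15, 16, 35]
Six tails, so the longest strictly increasing subsequence has length 6 (e.g. 13, 16, 19, 22, 24, 35).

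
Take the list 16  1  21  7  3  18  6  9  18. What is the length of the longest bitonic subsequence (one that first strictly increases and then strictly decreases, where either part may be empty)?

5

inc[i] = longest strictly increasing subsequence ending at i; dec[i] = longest strictly decreasing subsequence starting at i:
i:      1  2  3  4  5  6  7  8  9
a[i]:  16  1 21  7  3 18  6  9 18
inc:    1  1  2  2  2  3  3  4  5
dec:    3  1  3  2  1  2  1  1  1
Best peak at i=9 (value 18): inc=5, dec=1, length 5+1−1 = 5.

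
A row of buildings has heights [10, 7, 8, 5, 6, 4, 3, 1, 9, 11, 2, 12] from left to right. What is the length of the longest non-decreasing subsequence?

5

Let dp[i] be the length of the longest such subsequence ending at index i:
i:      1  2  3  4  5  6  7  8  9 10 11 12
a[i]:  10  7  8  5  6  4  3  1  9 11  2 12
dp:     1  1  2  1  2  1  1  1  3  4  2  5
Maximum dp value is 5.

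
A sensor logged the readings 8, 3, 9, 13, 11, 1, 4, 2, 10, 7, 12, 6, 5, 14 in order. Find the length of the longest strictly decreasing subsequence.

6

Negate each value so 'decreasing' becomes 'increasing', then run patience tails on the negated sequence:
-8 → extends → [-8]
-3 → extends → [-8, -3]
-9 → replaces -8 → [-9, -3]
-13 → replaces -9 → [-13, -3]
-11 → replaces -3 → [-13, -11]
-1 → extends → [-13, -11, -1]
-4 → replaces -1 → [-13, -11, -4]
-2 → extends → [-13, -11, -4, -2]
-10 → replaces -4 → [-13, -11, -10, -2]
-7 → replaces -2 → [-13, -11, -10, -7]
-12 → replaces -11 → [-13, -12, -10, -7]
-6 → extends → [-13, -12, -10, -7, -6]
-5 → extends → [-13, -12, -10, -7, -6, -5]
-14 → replaces -13 → [-14, -12, -10, -7, -6, -5]
Six tails, so the longest strictly decreasing subsequence of the original has length 6.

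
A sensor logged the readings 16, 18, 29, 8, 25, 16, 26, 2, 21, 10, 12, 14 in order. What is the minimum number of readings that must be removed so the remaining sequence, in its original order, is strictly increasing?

Fewest deletions = n − (longest strictly increasing subsequence).
Patience tails:
16 → extends → [16]
18 → extends → [16, 18]
29 → extends → [16, 18, 29]
8 → replaces 16 → [8, 18, 29]
25 → replaces 29 → [8, 18, 25]
16 → replaces 18 → [8, 16, 25]
26 → extends → [8, 16, 25, 26]
2 → replaces 8 → [2, 16, 25, 26]
21 → replaces 25 → [2, 16, 21, 26]
10 → replaces 16 → [2, 10, 21, 26]
12 → replaces 21 → [2, 10, 12, 26]
14 → replaces 26 → [2, 10, 12, 14]
Longest strictly increasing subsequence has length 4, so deletions = 12 − 4 = 8.

8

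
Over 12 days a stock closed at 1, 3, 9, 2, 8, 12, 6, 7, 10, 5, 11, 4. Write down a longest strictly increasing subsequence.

1, 3, 6, 7, 10, 11

Patience tails give the LIS length; then backtrack through the dp parents:
1 → extends → [1]
3 → extends → [1, 3]
9 → extends → [1, 3, 9]
2 → replaces 3 → [1, 2, 9]
8 → replaces 9 → [1, 2, 8]
12 → extends → [1, 2, 8, 12]
6 → replaces 8 → [1, 2, 6, 12]
7 → replaces 12 → [1, 2, 6, 7]
10 → extends → [1, 2, 6, 7, 10]
5 → replaces 6 → [1, 2, 5, 7, 10]
11 → extends → [1, 2, 5, 7, 10, 11]
4 → replaces 5 → [1, 2, 4, 7, 10, 11]
Length 6; one witness is 1, 3, 6, 7, 10, 11.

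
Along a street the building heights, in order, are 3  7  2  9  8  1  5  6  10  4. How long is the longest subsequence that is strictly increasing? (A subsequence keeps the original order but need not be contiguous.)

Track the smallest tail for each achievable length (strict):
3 → extends → [3]
7 → extends → [3, 7]
2 → replaces 3 → [2, 7]
9 → extends → [2, 7, 9]
8 → replaces 9 → [2, 7, 8]
1 → replaces 2 → [1, 7, 8]
5 → replaces 7 → [1, 5, 8]
6 → replaces 8 → [1, 5, 6]
10 → extends → [1, 5, 6, 10]
4 → replaces 5 → [1, 4, 6, 10]
Four tails, so the longest strictly increasing subsequence has length 4 (e.g. 3, 7, 9, 10).

4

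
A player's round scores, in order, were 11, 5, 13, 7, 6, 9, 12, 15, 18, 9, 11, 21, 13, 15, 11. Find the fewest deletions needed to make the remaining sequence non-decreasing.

Fewest deletions = n − (longest non-decreasing subsequence).
i:      1  2  3  4  5  6  7  8  9 10 11 12 13 14 15
a[i]:  11  5 13  7  6  9 12 15 18  9 11 21 13 15 11
dp:     1  1  2  2  2  3  4  5  6  4  5  7  6  7  6
max dp = 7, so deletions = 15 − 7 = 8.

8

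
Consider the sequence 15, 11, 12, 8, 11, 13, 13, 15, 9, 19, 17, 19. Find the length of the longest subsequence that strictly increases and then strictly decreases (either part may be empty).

6

inc[i] = longest strictly increasing subsequence ending at i; dec[i] = longest strictly decreasing subsequence starting at i:
i:      1  2  3  4  5  6  7  8  9 10 11 12
a[i]:  15 11 12  8 11 13 13 15  9 19 17 19
inc:    1  1  2  1  2  3  3  4  2  5  5  6
dec:    4  2  3  1  2  2  2  2  1  2  1  1
Best peak at i=10 (value 19): inc=5, dec=2, length 5+2−1 = 6.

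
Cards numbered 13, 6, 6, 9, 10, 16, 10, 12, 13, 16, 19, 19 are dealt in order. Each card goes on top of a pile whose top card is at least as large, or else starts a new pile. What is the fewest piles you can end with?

The minimum number of non-increasing subsequences covering a sequence equals the length of its longest strictly increasing subsequence.
LIS length is 7 (e.g. 6, 9, 10, 12, 13, 16, 19), so 7 piles are needed.

7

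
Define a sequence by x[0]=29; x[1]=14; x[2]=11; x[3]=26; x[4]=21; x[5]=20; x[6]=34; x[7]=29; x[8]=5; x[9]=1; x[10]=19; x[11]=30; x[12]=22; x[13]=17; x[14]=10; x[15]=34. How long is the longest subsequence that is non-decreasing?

5

Track the smallest tail for each achievable length (allowing ties):
29 → extends → [29]
14 → replaces 29 → [14]
11 → replaces 14 → [11]
26 → extends → [11, 26]
21 → replaces 26 → [11, 21]
20 → replaces 21 → [11, 20]
34 → extends → [11, 20, 34]
29 → replaces 34 → [11, 20, 29]
5 → replaces 11 → [5, 20, 29]
1 → replaces 5 → [1, 20, 29]
19 → replaces 20 → [1, 19, 29]
30 → extends → [1, 19, 29, 30]
22 → replaces 29 → [1, 19, 22, 30]
17 → replaces 19 → [1, 17, 22, 30]
10 → replaces 17 → [1, 10, 22, 30]
34 → extends → [1, 10, 22, 30, 34]
Five tails, so the longest non-decreasing subsequence has length 5 (e.g. 14, 26, 29, 30, 34).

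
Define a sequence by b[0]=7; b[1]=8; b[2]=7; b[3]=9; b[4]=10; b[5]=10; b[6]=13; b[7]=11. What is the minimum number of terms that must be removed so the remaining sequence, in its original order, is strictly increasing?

3

Fewest deletions = n − (longest strictly increasing subsequence).
Patience tails:
7 → extends → [7]
8 → extends → [7, 8]
7 → already a tail → [7, 8]
9 → extends → [7, 8, 9]
10 → extends → [7, 8, 9, 10]
10 → already a tail → [7, 8, 9, 10]
13 → extends → [7, 8, 9, 10, 13]
11 → replaces 13 → [7, 8, 9, 10, 11]
Longest strictly increasing subsequence has length 5, so deletions = 8 − 5 = 3.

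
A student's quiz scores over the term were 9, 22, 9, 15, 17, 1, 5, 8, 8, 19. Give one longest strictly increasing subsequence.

9, 15, 17, 19

Patience tails give the LIS length; then backtrack through the dp parents:
9 → extends → [9]
22 → extends → [9, 22]
9 → already a tail → [9, 22]
15 → replaces 22 → [9, 15]
17 → extends → [9, 15, 17]
1 → replaces 9 → [1, 15, 17]
5 → replaces 15 → [1, 5, 17]
8 → replaces 17 → [1, 5, 8]
8 → already a tail → [1, 5, 8]
19 → extends → [1, 5, 8, 19]
Length 4; one witness is 9, 15, 17, 19.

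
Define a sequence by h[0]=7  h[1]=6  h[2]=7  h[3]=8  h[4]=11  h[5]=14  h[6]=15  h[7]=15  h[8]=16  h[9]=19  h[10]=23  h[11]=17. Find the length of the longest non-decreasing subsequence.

Track the smallest tail for each achievable length (allowing ties):
7 → extends → [7]
6 → replaces 7 → [6]
7 → extends → [6, 7]
8 → extends → [6, 7, 8]
11 → extends → [6, 7, 8, 11]
14 → extends → [6, 7, 8, 11, 14]
15 → extends → [6, 7, 8, 11, 14, 15]
15 → extends → [6, 7, 8, 11, 14, 15, 15]
16 → extends → [6, 7, 8, 11, 14, 15, 15, 16]
19 → extends → [6, 7, 8, 11, 14, 15, 15, 16, 19]
23 → extends → [6, 7, 8, 11, 14, 15, 15, 16, 19, 23]
17 → replaces 19 → [6, 7, 8, 11, 14, 15, 15, 16, 17, 23]
Ten tails, so the longest non-decreasing subsequence has length 10 (e.g. 7, 7, 8, 11, 14, 15, 15, 16, 19, 23).

10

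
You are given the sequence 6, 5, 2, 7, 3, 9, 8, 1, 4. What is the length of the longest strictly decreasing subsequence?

4

Let dp[i] be the longest strictly decreasing subsequence ending at i:
i:     1 2 3 4 5 6 7 8 9
a[i]:  6 5 2 7 3 9 8 1 4
dp:    1 2 3 1 3 1 2 4 3
Maximum is 4.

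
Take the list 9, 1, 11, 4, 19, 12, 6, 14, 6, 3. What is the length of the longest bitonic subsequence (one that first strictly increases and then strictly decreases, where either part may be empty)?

6

inc[i] = longest strictly increasing subsequence ending at i; dec[i] = longest strictly decreasing subsequence starting at i:
i:      1  2  3  4  5  6  7  8  9 10
a[i]:   9  1 11  4 19 12  6 14  6  3
inc:    1  1  2  2  3  3  3  4  3  2
dec:    3  1  3  2  4  3  2  3  2  1
Best peak at i=5 (value 19): inc=3, dec=4, length 3+4−1 = 6.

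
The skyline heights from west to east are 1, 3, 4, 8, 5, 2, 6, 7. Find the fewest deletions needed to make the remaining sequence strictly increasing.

Fewest deletions = n − (longest strictly increasing subsequence).
Patience tails:
1 → extends → [1]
3 → extends → [1, 3]
4 → extends → [1, 3, 4]
8 → extends → [1, 3, 4, 8]
5 → replaces 8 → [1, 3, 4, 5]
2 → replaces 3 → [1, 2, 4, 5]
6 → extends → [1, 2, 4, 5, 6]
7 → extends → [1, 2, 4, 5, 6, 7]
Longest strictly increasing subsequence has length 6, so deletions = 8 − 6 = 2.

2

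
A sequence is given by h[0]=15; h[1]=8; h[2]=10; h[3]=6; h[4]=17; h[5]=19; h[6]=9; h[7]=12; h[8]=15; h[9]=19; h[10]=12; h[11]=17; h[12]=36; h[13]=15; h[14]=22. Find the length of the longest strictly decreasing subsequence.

Negate each value so 'decreasing' becomes 'increasing', then run patience tails on the negated sequence:
-15 → extends → [-15]
-8 → extends → [-15, -8]
-10 → replaces -8 → [-15, -10]
-6 → extends → [-15, -10, -6]
-17 → replaces -15 → [-17, -10, -6]
-19 → replaces -17 → [-19, -10, -6]
-9 → replaces -6 → [-19, -10, -9]
-12 → replaces -10 → [-19, -12, -9]
-15 → replaces -12 → [-19, -15, -9]
-19 → already a tail → [-19, -15, -9]
-12 → replaces -9 → [-19, -15, -12]
-17 → replaces -15 → [-19, -17, -12]
-36 → replaces -19 → [-36, -17, -12]
-15 → replaces -12 → [-36, -17, -15]
-22 → replaces -17 → [-36, -22, -15]
Three tails, so the longest strictly decreasing subsequence of the original has length 3.

3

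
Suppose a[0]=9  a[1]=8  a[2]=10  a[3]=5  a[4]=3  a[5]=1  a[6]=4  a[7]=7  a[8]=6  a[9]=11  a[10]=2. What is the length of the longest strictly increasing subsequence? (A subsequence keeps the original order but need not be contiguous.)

Track the smallest tail for each achievable length (strict):
9 → extends → [9]
8 → replaces 9 → [8]
10 → extends → [8, 10]
5 → replaces 8 → [5, 10]
3 → replaces 5 → [3, 10]
1 → replaces 3 → [1, 10]
4 → replaces 10 → [1, 4]
7 → extends → [1, 4, 7]
6 → replaces 7 → [1, 4, 6]
11 → extends → [1, 4, 6, 11]
2 → replaces 4 → [1, 2, 6, 11]
Four tails, so the longest strictly increasing subsequence has length 4 (e.g. 3, 4, 7, 11).

4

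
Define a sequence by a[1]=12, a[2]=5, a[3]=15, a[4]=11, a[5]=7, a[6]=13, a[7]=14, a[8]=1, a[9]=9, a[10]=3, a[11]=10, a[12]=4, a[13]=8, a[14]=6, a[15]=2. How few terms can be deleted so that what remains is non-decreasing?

11

Fewest deletions = n − (longest non-decreasing subsequence).
Patience tails:
12 → extends → [12]
5 → replaces 12 → [5]
15 → extends → [5, 15]
11 → replaces 15 → [5, 11]
7 → replaces 11 → [5, 7]
13 → extends → [5, 7, 13]
14 → extends → [5, 7, 13, 14]
1 → replaces 5 → [1, 7, 13, 14]
9 → replaces 13 → [1, 7, 9, 14]
3 → replaces 7 → [1, 3, 9, 14]
10 → replaces 14 → [1, 3, 9, 10]
4 → replaces 9 → [1, 3, 4, 10]
8 → replaces 10 → [1, 3, 4, 8]
6 → replaces 8 → [1, 3, 4, 6]
2 → replaces 3 → [1, 2, 4, 6]
Longest non-decreasing subsequence has length 4, so deletions = 15 − 4 = 11.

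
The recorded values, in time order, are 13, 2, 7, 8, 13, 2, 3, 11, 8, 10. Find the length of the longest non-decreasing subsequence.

5

Track the smallest tail for each achievable length (allowing ties):
13 → extends → [13]
2 → replaces 13 → [2]
7 → extends → [2, 7]
8 → extends → [2, 7, 8]
13 → extends → [2, 7, 8, 13]
2 → replaces 7 → [2, 2, 8, 13]
3 → replaces 8 → [2, 2, 3, 13]
11 → replaces 13 → [2, 2, 3, 11]
8 → replaces 11 → [2, 2, 3, 8]
10 → extends → [2, 2, 3, 8, 10]
Five tails, so the longest non-decreasing subsequence has length 5 (e.g. 2, 7, 8, 8, 10).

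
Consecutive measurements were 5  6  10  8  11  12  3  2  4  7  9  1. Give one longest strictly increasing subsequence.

5, 6, 10, 11, 12

Patience tails give the LIS length; then backtrack through the dp parents:
5 → extends → [5]
6 → extends → [5, 6]
10 → extends → [5, 6, 10]
8 → replaces 10 → [5, 6, 8]
11 → extends → [5, 6, 8, 11]
12 → extends → [5, 6, 8, 11, 12]
3 → replaces 5 → [3, 6, 8, 11, 12]
2 → replaces 3 → [2, 6, 8, 11, 12]
4 → replaces 6 → [2, 4, 8, 11, 12]
7 → replaces 8 → [2, 4, 7, 11, 12]
9 → replaces 11 → [2, 4, 7, 9, 12]
1 → replaces 2 → [1, 4, 7, 9, 12]
Length 5; one witness is 5, 6, 10, 11, 12.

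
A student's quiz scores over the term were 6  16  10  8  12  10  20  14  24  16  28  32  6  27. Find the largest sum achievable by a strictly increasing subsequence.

Let S[i] be the best sum of a strictly increasing subsequence ending at i:
i:       1   2   3   4   5   6   7   8   9  10  11  12  13  14
a[i]:    6  16  10   8  12  10  20  14  24  16  28  32   6  27
S:       6  22  16  14  28  24  48  42  72  58 100 132   6  99
Maximum is 132 (e.g. 6 + 10 + 12 + 20 + 24 + 28 + 32).

132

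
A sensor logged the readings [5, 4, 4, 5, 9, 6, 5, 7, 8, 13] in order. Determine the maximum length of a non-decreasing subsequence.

7

Track the smallest tail for each achievable length (allowing ties):
5 → extends → [5]
4 → replaces 5 → [4]
4 → extends → [4, 4]
5 → extends → [4, 4, 5]
9 → extends → [4, 4, 5, 9]
6 → replaces 9 → [4, 4, 5, 6]
5 → replaces 6 → [4, 4, 5, 5]
7 → extends → [4, 4, 5, 5, 7]
8 → extends → [4, 4, 5, 5, 7, 8]
13 → extends → [4, 4, 5, 5, 7, 8, 13]
Seven tails, so the longest non-decreasing subsequence has length 7 (e.g. 4, 4, 5, 6, 7, 8, 13).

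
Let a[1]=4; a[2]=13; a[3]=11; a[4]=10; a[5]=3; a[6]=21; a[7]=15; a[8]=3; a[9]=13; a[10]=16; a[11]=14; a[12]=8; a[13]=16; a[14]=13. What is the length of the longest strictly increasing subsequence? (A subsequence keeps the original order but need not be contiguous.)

5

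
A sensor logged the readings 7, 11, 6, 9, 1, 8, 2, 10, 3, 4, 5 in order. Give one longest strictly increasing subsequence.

1, 2, 3, 4, 5

Patience tails give the LIS length; then backtrack through the dp parents:
7 → extends → [7]
11 → extends → [7, 11]
6 → replaces 7 → [6, 11]
9 → replaces 11 → [6, 9]
1 → replaces 6 → [1, 9]
8 → replaces 9 → [1, 8]
2 → replaces 8 → [1, 2]
10 → extends → [1, 2, 10]
3 → replaces 10 → [1, 2, 3]
4 → extends → [1, 2, 3, 4]
5 → extends → [1, 2, 3, 4, 5]
Length 5; one witness is 1, 2, 3, 4, 5.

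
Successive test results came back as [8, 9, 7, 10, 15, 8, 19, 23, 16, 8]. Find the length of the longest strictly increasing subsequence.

6

Track the smallest tail for each achievable length (strict):
8 → extends → [8]
9 → extends → [8, 9]
7 → replaces 8 → [7, 9]
10 → extends → [7, 9, 10]
15 → extends → [7, 9, 10, 15]
8 → replaces 9 → [7, 8, 10, 15]
19 → extends → [7, 8, 10, 15, 19]
23 → extends → [7, 8, 10, 15, 19, 23]
16 → replaces 19 → [7, 8, 10, 15, 16, 23]
8 → already a tail → [7, 8, 10, 15, 16, 23]
Six tails, so the longest strictly increasing subsequence has length 6 (e.g. 8, 9, 10, 15, 19, 23).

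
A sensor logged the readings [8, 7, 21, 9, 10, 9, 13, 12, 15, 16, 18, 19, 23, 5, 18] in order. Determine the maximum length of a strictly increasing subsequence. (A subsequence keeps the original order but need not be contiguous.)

Let dp[i] be the length of the longest such subsequence ending at index i:
i:      1  2  3  4  5  6  7  8  9 10 11 12 13 14 15
a[i]:   8  7 21  9 10  9 13 12 15 16 18 19 23  5 18
dp:     1  1  2  2  3  2  4  4  5  6  7  8  9  1  7
Maximum dp value is 9.

9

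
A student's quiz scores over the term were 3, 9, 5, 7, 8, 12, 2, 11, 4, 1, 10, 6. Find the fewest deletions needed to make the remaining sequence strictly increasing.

Fewest deletions = n − (longest strictly increasing subsequence).
Patience tails:
3 → extends → [3]
9 → extends → [3, 9]
5 → replaces 9 → [3, 5]
7 → extends → [3, 5, 7]
8 → extends → [3, 5, 7, 8]
12 → extends → [3, 5, 7, 8, 12]
2 → replaces 3 → [2, 5, 7, 8, 12]
11 → replaces 12 → [2, 5, 7, 8, 11]
4 → replaces 5 → [2, 4, 7, 8, 11]
1 → replaces 2 → [1, 4, 7, 8, 11]
10 → replaces 11 → [1, 4, 7, 8, 10]
6 → replaces 7 → [1, 4, 6, 8, 10]
Longest strictly increasing subsequence has length 5, so deletions = 12 − 5 = 7.

7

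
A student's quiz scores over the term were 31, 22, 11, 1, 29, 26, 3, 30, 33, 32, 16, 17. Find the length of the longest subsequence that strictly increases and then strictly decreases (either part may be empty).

6

inc[i] = longest strictly increasing subsequence ending at i; dec[i] = longest strictly decreasing subsequence starting at i:
i:      1  2  3  4  5  6  7  8  9 10 11 12
a[i]:  31 22 11  1 29 26  3 30 33 32 16 17
inc:    1  1  1  1  2  2  2  3  4  4  3  4
dec:    4  3  2  1  3  2  1  2  3  2  1  1
Best peak at i=9 (value 33): inc=4, dec=3, length 4+3−1 = 6.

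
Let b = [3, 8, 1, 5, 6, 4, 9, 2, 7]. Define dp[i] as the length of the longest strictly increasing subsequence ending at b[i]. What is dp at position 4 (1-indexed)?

dp[i] = 1 + max{dp[j] : j<i, b[j]<b[i]} (or 1 if no such j):
i:     1 2 3 4 5 6 7 8 9
b[i]:  3 8 1 5 6 4 9 2 7
dp:    1 2 1 2 3 2 4 2 4
At index 4 the value is 2.

2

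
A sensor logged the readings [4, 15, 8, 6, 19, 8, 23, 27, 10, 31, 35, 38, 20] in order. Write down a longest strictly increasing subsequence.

4, 15, 19, 23, 27, 31, 35, 38

Patience tails give the LIS length; then backtrack through the dp parents:
4 → extends → [4]
15 → extends → [4, 15]
8 → replaces 15 → [4, 8]
6 → replaces 8 → [4, 6]
19 → extends → [4, 6, 19]
8 → replaces 19 → [4, 6, 8]
23 → extends → [4, 6, 8, 23]
27 → extends → [4, 6, 8, 23, 27]
10 → replaces 23 → [4, 6, 8, 10, 27]
31 → extends → [4, 6, 8, 10, 27, 31]
35 → extends → [4, 6, 8, 10, 27, 31, 35]
38 → extends → [4, 6, 8, 10, 27, 31, 35, 38]
20 → replaces 27 → [4, 6, 8, 10, 20, 31, 35, 38]
Length 8; one witness is 4, 15, 19, 23, 27, 31, 35, 38.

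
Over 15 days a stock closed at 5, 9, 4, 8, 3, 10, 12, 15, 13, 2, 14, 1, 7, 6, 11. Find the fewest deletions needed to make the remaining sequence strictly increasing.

Fewest deletions = n − (longest strictly increasing subsequence).
Patience tails:
5 → extends → [5]
9 → extends → [5, 9]
4 → replaces 5 → [4, 9]
8 → replaces 9 → [4, 8]
3 → replaces 4 → [3, 8]
10 → extends → [3, 8, 10]
12 → extends → [3, 8, 10, 12]
15 → extends → [3, 8, 10, 12, 15]
13 → replaces 15 → [3, 8, 10, 12, 13]
2 → replaces 3 → [2, 8, 10, 12, 13]
14 → extends → [2, 8, 10, 12, 13, 14]
1 → replaces 2 → [1, 8, 10, 12, 13, 14]
7 → replaces 8 → [1, 7, 10, 12, 13, 14]
6 → replaces 7 → [1, 6, 10, 12, 13, 14]
11 → replaces 12 → [1, 6, 10, 11, 13, 14]
Longest strictly increasing subsequence has length 6, so deletions = 15 − 6 = 9.

9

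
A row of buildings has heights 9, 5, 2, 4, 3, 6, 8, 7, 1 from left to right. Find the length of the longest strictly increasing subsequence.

4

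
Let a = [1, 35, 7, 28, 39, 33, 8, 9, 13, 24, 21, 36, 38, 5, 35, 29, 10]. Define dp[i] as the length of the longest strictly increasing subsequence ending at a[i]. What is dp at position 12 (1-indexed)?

7

dp[i] = 1 + max{dp[j] : j<i, a[j]<a[i]} (or 1 if no such j):
i:      1  2  3  4  5  6  7  8  9 10 11 12 13 14 15 16 17
a[i]:   1 35  7 28 39 33  8  9 13 24 21 36 38  5 35 29 10
dp:     1  2  2  3  4  4  3  4  5  6  6  7  8  2  7  7  5
At index 12 the value is 7.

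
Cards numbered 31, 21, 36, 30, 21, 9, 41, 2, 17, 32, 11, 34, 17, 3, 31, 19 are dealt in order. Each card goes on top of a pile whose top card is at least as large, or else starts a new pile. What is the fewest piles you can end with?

Place each on the leftmost legal pile:
31 → new pile 1 (tops now [31])
21 → pile 1 (tops now [21])
36 → new pile 2 (tops now [21, 36])
30 → pile 2 (tops now [21, 30])
21 → pile 1 (tops now [21, 30])
9 → pile 1 (tops now [9, 30])
41 → new pile 3 (tops now [9, 30, 41])
2 → pile 1 (tops now [2, 30, 41])
17 → pile 2 (tops now [2, 17, 41])
32 → pile 3 (tops now [2, 17, 32])
11 → pile 2 (tops now [2, 11, 32])
34 → new pile 4 (tops now [2, 11, 32, 34])
17 → pile 3 (tops now [2, 11, 17, 34])
3 → pile 2 (tops now [2, 3, 17, 34])
31 → pile 4 (tops now [2, 3, 17, 31])
19 → pile 4 (tops now [2, 3, 17, 19])
Four piles.

4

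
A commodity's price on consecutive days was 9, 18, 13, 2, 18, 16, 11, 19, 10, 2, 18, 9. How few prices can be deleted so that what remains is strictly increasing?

8

Fewest deletions = n − (longest strictly increasing subsequence).
i:      1  2  3  4  5  6  7  8  9 10 11 12
a[i]:   9 18 13  2 18 16 11 19 10  2 18  9
dp:     1  2  2  1  3  3  2  4  2  1  4  2
max dp = 4, so deletions = 12 − 4 = 8.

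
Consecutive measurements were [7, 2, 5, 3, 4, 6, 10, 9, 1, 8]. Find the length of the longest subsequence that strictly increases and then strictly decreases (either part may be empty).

inc[i] = longest strictly increasing subsequence ending at i; dec[i] = longest strictly decreasing subsequence starting at i:
i:      1  2  3  4  5  6  7  8  9 10
a[i]:   7  2  5  3  4  6 10  9  1  8
inc:    1  1  2  2  3  4  5  5  1  5
dec:    4  2  3  2  2  2  3  2  1  1
Best peak at i=7 (value 10): inc=5, dec=3, length 5+3−1 = 7.

7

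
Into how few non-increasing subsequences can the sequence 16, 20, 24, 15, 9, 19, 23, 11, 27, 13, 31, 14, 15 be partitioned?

5

The minimum number of non-increasing subsequences covering a sequence equals the length of its longest strictly increasing subsequence.
LIS length is 5 (e.g. 16, 20, 24, 27, 31), so 5 piles are needed.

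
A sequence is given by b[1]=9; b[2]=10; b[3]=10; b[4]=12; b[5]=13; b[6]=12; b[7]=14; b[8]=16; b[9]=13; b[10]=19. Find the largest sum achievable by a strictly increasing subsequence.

93

Let S[i] be the best sum of a strictly increasing subsequence ending at i:
i:      1  2  3  4  5  6  7  8  9 10
b[i]:   9 10 10 12 13 12 14 16 13 19
S:      9 19 19 31 44 31 58 74 44 93
Maximum is 93 (e.g. 9 + 10 + 12 + 13 + 14 + 16 + 19).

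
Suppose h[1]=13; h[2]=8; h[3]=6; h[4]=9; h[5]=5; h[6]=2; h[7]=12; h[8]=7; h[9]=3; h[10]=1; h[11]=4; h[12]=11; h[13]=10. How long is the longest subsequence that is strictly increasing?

Let dp[i] be the length of the longest such subsequence ending at index i:
i:      1  2  3  4  5  6  7  8  9 10 11 12 13
h[i]:  13  8  6  9  5  2 12  7  3  1  4 11 10
dp:     1  1  1  2  1  1  3  2  2  1  3  4  4
Maximum dp value is 4.

4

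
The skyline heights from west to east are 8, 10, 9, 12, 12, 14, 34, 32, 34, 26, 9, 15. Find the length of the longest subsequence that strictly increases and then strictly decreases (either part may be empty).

8

inc[i] = longest strictly increasing subsequence ending at i; dec[i] = longest strictly decreasing subsequence starting at i:
i:      1  2  3  4  5  6  7  8  9 10 11 12
a[i]:   8 10  9 12 12 14 34 32 34 26  9 15
inc:    1  2  2  3  3  4  5  5  6  5  2  5
dec:    1  2  1  2  2  2  4  3  3  2  1  1
Best peak at i=7 (value 34): inc=5, dec=4, length 5+4−1 = 8.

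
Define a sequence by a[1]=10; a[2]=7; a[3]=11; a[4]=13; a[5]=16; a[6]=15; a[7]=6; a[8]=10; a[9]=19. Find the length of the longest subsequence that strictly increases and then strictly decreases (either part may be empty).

inc[i] = longest strictly increasing subsequence ending at i; dec[i] = longest strictly decreasing subsequence starting at i:
i:      1  2  3  4  5  6  7  8  9
a[i]:  10  7 11 13 16 15  6 10 19
inc:    1  1  2  3  4  4  1  2  5
dec:    3  2  2  2  3  2  1  1  1
Best peak at i=5 (value 16): inc=4, dec=3, length 4+3−1 = 6.

6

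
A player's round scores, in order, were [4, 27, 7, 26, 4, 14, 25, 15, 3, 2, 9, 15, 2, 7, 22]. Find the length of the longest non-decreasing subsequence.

6

Track the smallest tail for each achievable length (allowing ties):
4 → extends → [4]
27 → extends → [4, 27]
7 → replaces 27 → [4, 7]
26 → extends → [4, 7, 26]
4 → replaces 7 → [4, 4, 26]
14 → replaces 26 → [4, 4, 14]
25 → extends → [4, 4, 14, 25]
15 → replaces 25 → [4, 4, 14, 15]
3 → replaces 4 → [3, 4, 14, 15]
2 → replaces 3 → [2, 4, 14, 15]
9 → replaces 14 → [2, 4, 9, 15]
15 → extends → [2, 4, 9, 15, 15]
2 → replaces 4 → [2, 2, 9, 15, 15]
7 → replaces 9 → [2, 2, 7, 15, 15]
22 → extends → [2, 2, 7, 15, 15, 22]
Six tails, so the longest non-decreasing subsequence has length 6 (e.g. 4, 7, 14, 15, 15, 22).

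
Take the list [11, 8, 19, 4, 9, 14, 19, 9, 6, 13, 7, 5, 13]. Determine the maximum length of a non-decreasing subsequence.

Let dp[i] be the length of the longest such subsequence ending at index i:
i:      1  2  3  4  5  6  7  8  9 10 11 12 13
a[i]:  11  8 19  4  9 14 19  9  6 13  7  5 13
dp:     1  1  2  1  2  3  4  3  2  4  3  2  5
Maximum dp value is 5.

5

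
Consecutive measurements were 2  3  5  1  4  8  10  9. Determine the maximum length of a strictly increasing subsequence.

Let dp[i] be the length of the longest such subsequence ending at index i:
i:      1  2  3  4  5  6  7  8
a[i]:   2  3  5  1  4  8 10  9
dp:     1  2  3  1  3  4  5  5
Maximum dp value is 5.

5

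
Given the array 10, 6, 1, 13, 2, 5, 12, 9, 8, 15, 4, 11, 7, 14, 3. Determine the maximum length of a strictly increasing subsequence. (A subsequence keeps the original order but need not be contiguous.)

Let dp[i] be the length of the longest such subsequence ending at index i:
i:      1  2  3  4  5  6  7  8  9 10 11 12 13 14 15
a[i]:  10  6  1 13  2  5 12  9  8 15  4 11  7 14  3
dp:     1  1  1  2  2  3  4  4  4  5  3  5  4  6  3
Maximum dp value is 6.

6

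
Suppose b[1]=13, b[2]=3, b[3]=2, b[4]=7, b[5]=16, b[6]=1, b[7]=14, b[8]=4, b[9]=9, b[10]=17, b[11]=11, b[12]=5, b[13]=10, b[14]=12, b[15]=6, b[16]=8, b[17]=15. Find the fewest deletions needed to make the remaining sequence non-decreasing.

Fewest deletions = n − (longest non-decreasing subsequence).
i:      1  2  3  4  5  6  7  8  9 10 11 12 13 14 15 16 17
b[i]:  13  3  2  7 16  1 14  4  9 17 11  5 10 12  6  8 15
dp:     1  1  1  2  3  1  3  2  3  4  4  3  4  5  4  5  6
max dp = 6, so deletions = 17 − 6 = 11.

11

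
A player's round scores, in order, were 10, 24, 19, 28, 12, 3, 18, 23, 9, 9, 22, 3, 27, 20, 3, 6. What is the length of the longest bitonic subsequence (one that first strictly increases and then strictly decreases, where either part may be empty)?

7

inc[i] = longest strictly increasing subsequence ending at i; dec[i] = longest strictly decreasing subsequence starting at i:
i:      1  2  3  4  5  6  7  8  9 10 11 12 13 14 15 16
a[i]:  10 24 19 28 12  3 18 23  9  9 22  3 27 20  3  6
inc:    1  2  2  3  2  1  3  4  2  2  4  1  5  4  1  2
dec:    3  5  4  5  3  1  3  4  2  2  3  1  3  2  1  1
Best peak at i=4 (value 28): inc=3, dec=5, length 3+5−1 = 7.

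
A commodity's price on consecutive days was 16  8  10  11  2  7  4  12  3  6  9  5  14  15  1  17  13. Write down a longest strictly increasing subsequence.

8, 10, 11, 12, 14, 15, 17

Patience tails give the LIS length; then backtrack through the dp parents:
16 → extends → [16]
8 → replaces 16 → [8]
10 → extends → [8, 10]
11 → extends → [8, 10, 11]
2 → replaces 8 → [2, 10, 11]
7 → replaces 10 → [2, 7, 11]
4 → replaces 7 → [2, 4, 11]
12 → extends → [2, 4, 11, 12]
3 → replaces 4 → [2, 3, 11, 12]
6 → replaces 11 → [2, 3, 6, 12]
9 → replaces 12 → [2, 3, 6, 9]
5 → replaces 6 → [2, 3, 5, 9]
14 → extends → [2, 3, 5, 9, 14]
15 → extends → [2, 3, 5, 9, 14, 15]
1 → replaces 2 → [1, 3, 5, 9, 14, 15]
17 → extends → [1, 3, 5, 9, 14, 15, 17]
13 → replaces 14 → [1, 3, 5, 9, 13, 15, 17]
Length 7; one witness is 8, 10, 11, 12, 14, 15, 17.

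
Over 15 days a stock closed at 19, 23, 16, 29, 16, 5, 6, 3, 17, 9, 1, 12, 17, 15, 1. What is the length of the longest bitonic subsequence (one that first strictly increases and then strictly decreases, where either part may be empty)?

inc[i] = longest strictly increasing subsequence ending at i; dec[i] = longest strictly decreasing subsequence starting at i:
i:      1  2  3  4  5  6  7  8  9 10 11 12 13 14 15
a[i]:  19 23 16 29 16  5  6  3 17  9  1 12 17 15  1
inc:    1  2  1  3  1  1  2  1  3  3  1  4  5  5  1
dec:    5  5  4  5  4  3  3  2  3  2  1  2  3  2  1
Best peak at i=4 (value 29): inc=3, dec=5, length 3+5−1 = 7.

7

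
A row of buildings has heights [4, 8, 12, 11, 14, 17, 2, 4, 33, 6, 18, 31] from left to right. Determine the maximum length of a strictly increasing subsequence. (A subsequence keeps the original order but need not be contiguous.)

7

Track the smallest tail for each achievable length (strict):
4 → extends → [4]
8 → extends → [4, 8]
12 → extends → [4, 8, 12]
11 → replaces 12 → [4, 8, 11]
14 → extends → [4, 8, 11, 14]
17 → extends → [4, 8, 11, 14, 17]
2 → replaces 4 → [2, 8, 11, 14, 17]
4 → replaces 8 → [2, 4, 11, 14, 17]
33 → extends → [2, 4, 11, 14, 17, 33]
6 → replaces 11 → [2, 4, 6, 14, 17, 33]
18 → replaces 33 → [2, 4, 6, 14, 17, 18]
31 → extends → [2, 4, 6, 14, 17, 18, 31]
Seven tails, so the longest strictly increasing subsequence has length 7 (e.g. 4, 8, 12, 14, 17, 18, 31).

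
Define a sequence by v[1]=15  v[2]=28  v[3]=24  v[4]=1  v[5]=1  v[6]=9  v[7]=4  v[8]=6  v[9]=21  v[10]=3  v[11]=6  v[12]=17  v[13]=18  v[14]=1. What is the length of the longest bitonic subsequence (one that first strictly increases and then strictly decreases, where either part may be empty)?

inc[i] = longest strictly increasing subsequence ending at i; dec[i] = longest strictly decreasing subsequence starting at i:
i:      1  2  3  4  5  6  7  8  9 10 11 12 13 14
v[i]:  15 28 24  1  1  9  4  6 21  3  6 17 18  1
inc:    1  2  2  1  1  2  2  3  4  2  3  4  5  1
dec:    5  6  5  1  1  4  3  3  3  2  2  2  2  1
Best peak at i=2 (value 28): inc=2, dec=6, length 2+6−1 = 7.

7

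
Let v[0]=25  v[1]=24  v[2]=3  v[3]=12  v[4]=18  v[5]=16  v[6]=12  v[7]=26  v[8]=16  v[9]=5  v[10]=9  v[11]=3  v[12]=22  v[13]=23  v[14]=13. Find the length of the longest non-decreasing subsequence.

6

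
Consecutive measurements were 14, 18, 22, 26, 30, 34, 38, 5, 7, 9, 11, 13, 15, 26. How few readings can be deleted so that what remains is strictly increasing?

7

Fewest deletions = n − (longest strictly increasing subsequence).
i:      1  2  3  4  5  6  7  8  9 10 11 12 13 14
a[i]:  14 18 22 26 30 34 38  5  7  9 11 13 15 26
dp:     1  2  3  4  5  6  7  1  2  3  4  5  6  7
max dp = 7, so deletions = 14 − 7 = 7.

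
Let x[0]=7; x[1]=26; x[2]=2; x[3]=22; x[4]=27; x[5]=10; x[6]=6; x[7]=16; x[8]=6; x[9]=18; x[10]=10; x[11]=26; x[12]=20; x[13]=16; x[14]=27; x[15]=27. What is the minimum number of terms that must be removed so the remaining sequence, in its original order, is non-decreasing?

9

Fewest deletions = n − (longest non-decreasing subsequence).
i:      0  1  2  3  4  5  6  7  8  9 10 11 12 13 14 15
x[i]:   7 26  2 22 27 10  6 16  6 18 10 26 20 16 27 27
dp:     1  2  1  2  3  2  2  3  3  4  4  5  5  5  6  7
max dp = 7, so deletions = 16 − 7 = 9.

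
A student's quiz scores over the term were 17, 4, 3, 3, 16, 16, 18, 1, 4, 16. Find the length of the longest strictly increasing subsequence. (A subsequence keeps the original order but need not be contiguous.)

Let dp[i] be the length of the longest such subsequence ending at index i:
i:      1  2  3  4  5  6  7  8  9 10
a[i]:  17  4  3  3 16 16 18  1  4 16
dp:     1  1  1  1  2  2  3  1  2  3
Maximum dp value is 3.

3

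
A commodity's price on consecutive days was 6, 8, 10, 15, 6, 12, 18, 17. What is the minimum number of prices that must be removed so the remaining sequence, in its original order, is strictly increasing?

3

Fewest deletions = n − (longest strictly increasing subsequence).
i:      1  2  3  4  5  6  7  8
a[i]:   6  8 10 15  6 12 18 17
dp:     1  2  3  4  1  4  5  5
max dp = 5, so deletions = 8 − 5 = 3.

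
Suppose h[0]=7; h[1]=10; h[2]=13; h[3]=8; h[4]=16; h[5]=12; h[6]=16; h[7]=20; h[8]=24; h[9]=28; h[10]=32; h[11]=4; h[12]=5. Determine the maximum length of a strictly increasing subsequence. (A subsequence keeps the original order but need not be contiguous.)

Track the smallest tail for each achievable length (strict):
7 → extends → [7]
10 → extends → [7, 10]
13 → extends → [7, 10, 13]
8 → replaces 10 → [7, 8, 13]
16 → extends → [7, 8, 13, 16]
12 → replaces 13 → [7, 8, 12, 16]
16 → already a tail → [7, 8, 12, 16]
20 → extends → [7, 8, 12, 16, 20]
24 → extends → [7, 8, 12, 16, 20, 24]
28 → extends → [7, 8, 12, 16, 20, 24, 28]
32 → extends → [7, 8, 12, 16, 20, 24, 28, 32]
4 → replaces 7 → [4, 8, 12, 16, 20, 24, 28, 32]
5 → replaces 8 → [4, 5, 12, 16, 20, 24, 28, 32]
Eight tails, so the longest strictly increasing subsequence has length 8 (e.g. 7, 10, 13, 16, 20, 24, 28, 32).

8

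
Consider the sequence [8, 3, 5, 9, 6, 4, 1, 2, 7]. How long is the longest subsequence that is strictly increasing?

4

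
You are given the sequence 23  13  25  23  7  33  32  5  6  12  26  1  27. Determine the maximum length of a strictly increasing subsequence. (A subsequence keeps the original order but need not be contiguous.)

5

Let dp[i] be the length of the longest such subsequence ending at index i:
i:      1  2  3  4  5  6  7  8  9 10 11 12 13
a[i]:  23 13 25 23  7 33 32  5  6 12 26  1 27
dp:     1  1  2  2  1  3  3  1  2  3  4  1  5
Maximum dp value is 5.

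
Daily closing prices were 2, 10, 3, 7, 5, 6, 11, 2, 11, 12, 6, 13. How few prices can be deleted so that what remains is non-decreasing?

4

Fewest deletions = n − (longest non-decreasing subsequence).
Patience tails:
2 → extends → [2]
10 → extends → [2, 10]
3 → replaces 10 → [2, 3]
7 → extends → [2, 3, 7]
5 → replaces 7 → [2, 3, 5]
6 → extends → [2, 3, 5, 6]
11 → extends → [2, 3, 5, 6, 11]
2 → replaces 3 → [2, 2, 5, 6, 11]
11 → extends → [2, 2, 5, 6, 11, 11]
12 → extends → [2, 2, 5, 6, 11, 11, 12]
6 → replaces 11 → [2, 2, 5, 6, 6, 11, 12]
13 → extends → [2, 2, 5, 6, 6, 11, 12, 13]
Longest non-decreasing subsequence has length 8, so deletions = 12 − 8 = 4.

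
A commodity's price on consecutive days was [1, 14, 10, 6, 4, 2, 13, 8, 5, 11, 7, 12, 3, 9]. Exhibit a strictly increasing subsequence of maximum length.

1, 6, 8, 11, 12

Patience tails give the LIS length; then backtrack through the dp parents:
1 → extends → [1]
14 → extends → [1, 14]
10 → replaces 14 → [1, 10]
6 → replaces 10 → [1, 6]
4 → replaces 6 → [1, 4]
2 → replaces 4 → [1, 2]
13 → extends → [1, 2, 13]
8 → replaces 13 → [1, 2, 8]
5 → replaces 8 → [1, 2, 5]
11 → extends → [1, 2, 5, 11]
7 → replaces 11 → [1, 2, 5, 7]
12 → extends → [1, 2, 5, 7, 12]
3 → replaces 5 → [1, 2, 3, 7, 12]
9 → replaces 12 → [1, 2, 3, 7, 9]
Length 5; one witness is 1, 6, 8, 11, 12.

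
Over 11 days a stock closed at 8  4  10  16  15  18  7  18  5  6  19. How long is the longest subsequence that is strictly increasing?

5

Let dp[i] be the length of the longest such subsequence ending at index i:
i:      1  2  3  4  5  6  7  8  9 10 11
a[i]:   8  4 10 16 15 18  7 18  5  6 19
dp:     1  1  2  3  3  4  2  4  2  3  5
Maximum dp value is 5.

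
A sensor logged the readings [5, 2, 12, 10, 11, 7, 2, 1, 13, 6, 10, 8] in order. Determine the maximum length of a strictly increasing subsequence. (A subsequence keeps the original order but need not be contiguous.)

4

Track the smallest tail for each achievable length (strict):
5 → extends → [5]
2 → replaces 5 → [2]
12 → extends → [2, 12]
10 → replaces 12 → [2, 10]
11 → extends → [2, 10, 11]
7 → replaces 10 → [2, 7, 11]
2 → already a tail → [2, 7, 11]
1 → replaces 2 → [1, 7, 11]
13 → extends → [1, 7, 11, 13]
6 → replaces 7 → [1, 6, 11, 13]
10 → replaces 11 → [1, 6, 10, 13]
8 → replaces 10 → [1, 6, 8, 13]
Four tails, so the longest strictly increasing subsequence has length 4 (e.g. 5, 10, 11, 13).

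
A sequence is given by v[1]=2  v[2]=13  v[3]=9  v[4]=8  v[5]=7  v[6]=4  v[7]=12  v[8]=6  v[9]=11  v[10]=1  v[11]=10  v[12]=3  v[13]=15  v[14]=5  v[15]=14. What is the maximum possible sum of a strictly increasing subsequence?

38

Let S[i] be the best sum of a strictly increasing subsequence ending at i:
i:      1  2  3  4  5  6  7  8  9 10 11 12 13 14 15
v[i]:   2 13  9  8  7  4 12  6 11  1 10  3 15  5 14
S:      2 15 11 10  9  6 23 12 23  1 22  5 38 11 37
Maximum is 38 (e.g. 2 + 4 + 6 + 11 + 15).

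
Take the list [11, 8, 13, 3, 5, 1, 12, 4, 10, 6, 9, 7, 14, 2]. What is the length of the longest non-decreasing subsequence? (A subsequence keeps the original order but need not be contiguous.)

5

Let dp[i] be the length of the longest such subsequence ending at index i:
i:      1  2  3  4  5  6  7  8  9 10 11 12 13 14
a[i]:  11  8 13  3  5  1 12  4 10  6  9  7 14  2
dp:     1  1  2  1  2  1  3  2  3  3  4  4  5  2
Maximum dp value is 5.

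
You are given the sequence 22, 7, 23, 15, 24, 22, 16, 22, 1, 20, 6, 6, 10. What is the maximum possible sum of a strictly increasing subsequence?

69

Let S[i] be the best sum of a strictly increasing subsequence ending at i:
i:      1  2  3  4  5  6  7  8  9 10 11 12 13
a[i]:  22  7 23 15 24 22 16 22  1 20  6  6 10
S:     22  7 45 22 69 44 38 60  1 58  7  7 17
Maximum is 69 (e.g. 22 + 23 + 24).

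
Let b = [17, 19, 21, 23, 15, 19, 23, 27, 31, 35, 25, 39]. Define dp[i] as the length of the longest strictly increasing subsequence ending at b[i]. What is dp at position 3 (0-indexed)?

dp[i] = 1 + max{dp[j] : j<i, b[j]<b[i]} (or 1 if no such j):
i:      0  1  2  3  4  5  6  7  8  9 10 11
b[i]:  17 19 21 23 15 19 23 27 31 35 25 39
dp:     1  2  3  4  1  2  4  5  6  7  5  8
At index 3 the value is 4.

4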